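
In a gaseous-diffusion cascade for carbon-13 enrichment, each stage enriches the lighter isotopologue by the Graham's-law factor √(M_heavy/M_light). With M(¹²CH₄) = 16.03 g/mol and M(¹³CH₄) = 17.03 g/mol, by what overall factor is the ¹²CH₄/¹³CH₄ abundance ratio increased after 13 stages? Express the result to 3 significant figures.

Each stage multiplies the ratio by α = √(17.03/16.03), so after 13 stages the overall factor is α^13 = (17.03/16.03)^(13/2).
= 1.06238^(13/2) = 1.48.

1.48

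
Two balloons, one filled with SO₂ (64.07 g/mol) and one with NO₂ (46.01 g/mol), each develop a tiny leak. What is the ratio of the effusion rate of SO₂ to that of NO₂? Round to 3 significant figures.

0.847

By Graham's law, rate_SO₂/rate_NO₂ = √(M_NO₂/M_SO₂) = √(46.01/64.07) = √0.7181 = 0.847.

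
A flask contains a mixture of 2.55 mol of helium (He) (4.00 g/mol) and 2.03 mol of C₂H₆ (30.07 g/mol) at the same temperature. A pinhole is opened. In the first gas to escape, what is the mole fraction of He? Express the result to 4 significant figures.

0.7750

The effusion rate of species i is ∝ p_i/√M_i ∝ n_i/√M_i.
So x_He in the escaping gas = (n_He/√M_He) / Σ(n_i/√M_i)
= (2.55/√4.00) / (2.55/√4.00 + 2.03/√30.07) = 1.275/(1.275 + 0.3702) = 0.7750.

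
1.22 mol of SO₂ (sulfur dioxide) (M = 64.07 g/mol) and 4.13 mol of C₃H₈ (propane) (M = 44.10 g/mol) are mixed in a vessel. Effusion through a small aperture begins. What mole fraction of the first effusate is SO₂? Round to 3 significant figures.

0.197

Each component's effusion rate ∝ (its partial pressure)·(1/√M) ∝ n_i/√M_i.
So x_SO₂ in the escaping gas = (n_SO₂/√M_SO₂) / Σ(n_i/√M_i)
= (1.22/√64.07) / (1.22/√64.07 + 4.13/√44.10) = 0.1524/(0.1524 + 0.6219) = 0.197.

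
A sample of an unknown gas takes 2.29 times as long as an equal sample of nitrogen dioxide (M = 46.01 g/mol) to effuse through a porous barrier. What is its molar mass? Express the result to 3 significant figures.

241 g/mol

From Graham's law, t_X/t_NO₂ = √(M_X/M_NO₂).
2.29 = √(M_X/46.01)
M_X = 46.01 × 2.29² = 46.01 × 5.244 = 241 g/mol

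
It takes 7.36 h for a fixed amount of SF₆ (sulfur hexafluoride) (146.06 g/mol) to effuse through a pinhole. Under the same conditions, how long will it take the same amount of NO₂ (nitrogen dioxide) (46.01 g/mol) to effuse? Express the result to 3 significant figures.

Using Graham's law: t_NO₂/t_SF₆ = √(M_NO₂/M_SF₆) = √(46.01/146.06) = √0.3150 = 0.5613.
So the time for NO₂ is 7.36 × 0.5613 = 4.13 h.

4.13 h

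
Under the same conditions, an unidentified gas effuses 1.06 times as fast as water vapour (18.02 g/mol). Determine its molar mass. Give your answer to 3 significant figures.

16.0 g/mol

From Graham's law, rate_X/rate_H₂O = √(M_H₂O/M_X).
1.06 = √(18.02/M_X)
M_X = 18.02 / 1.06² = 18.02 / 1.124 = 16.0 g/mol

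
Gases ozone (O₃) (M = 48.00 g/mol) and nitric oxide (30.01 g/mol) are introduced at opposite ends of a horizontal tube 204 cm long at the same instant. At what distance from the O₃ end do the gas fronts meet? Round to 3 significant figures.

Distances travelled in equal time are proportional to diffusion rates, so d_O₃/d_NO = √(M_NO/M_O₃) = √(30.01/48.00) = 0.7907.
With d_O₃ + d_NO = 204 cm, d_NO = 204/(1 + 0.7907) = 113.9 cm.
d_O₃ = 204 − 113.9 = 90.1 cm.

90.1 cm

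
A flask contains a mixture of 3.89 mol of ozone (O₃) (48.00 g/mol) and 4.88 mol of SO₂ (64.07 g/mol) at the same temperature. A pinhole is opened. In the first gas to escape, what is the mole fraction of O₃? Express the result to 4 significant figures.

Each component's effusion rate ∝ (its partial pressure)·(1/√M) ∝ n_i/√M_i.
So x_O₃ in the escaping gas = (n_O₃/√M_O₃) / Σ(n_i/√M_i)
= (3.89/√48.00) / (3.89/√48.00 + 4.88/√64.07) = 0.5615/(0.5615 + 0.6097) = 0.4794.

0.4794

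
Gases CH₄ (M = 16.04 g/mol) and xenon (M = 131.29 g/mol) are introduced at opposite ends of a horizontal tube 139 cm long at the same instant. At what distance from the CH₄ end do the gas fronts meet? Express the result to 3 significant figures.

The fronts meet when d_CH₄ + d_Xe = L with d_CH₄/d_Xe = √(M_Xe/M_CH₄) (Graham's law). Here √(M_Xe/M_CH₄) = √(131.29/16.04) = 2.861.
With d_CH₄ + d_Xe = 139 cm, d_Xe = 139/(1 + 2.861) = 36.00 cm.
d_CH₄ = 139 − 36.00 = 103 cm.

103 cm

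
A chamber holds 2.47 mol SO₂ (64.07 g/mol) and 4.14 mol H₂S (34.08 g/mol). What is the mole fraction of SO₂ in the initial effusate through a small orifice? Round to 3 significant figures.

0.303

Each component's effusion rate ∝ (its partial pressure)·(1/√M) ∝ n_i/√M_i.
So x_SO₂ in the escaping gas = (n_SO₂/√M_SO₂) / Σ(n_i/√M_i)
= (2.47/√64.07) / (2.47/√64.07 + 4.14/√34.08) = 0.3086/(0.3086 + 0.7092) = 0.303.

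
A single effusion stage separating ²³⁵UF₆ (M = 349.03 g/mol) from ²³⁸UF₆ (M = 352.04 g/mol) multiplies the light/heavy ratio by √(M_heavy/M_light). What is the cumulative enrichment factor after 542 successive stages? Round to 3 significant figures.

10.2

Overall factor = α^542 with α = √(352.04/349.03), i.e. (352.04/349.03)^(542/2).
= 1.00862^271 = 10.2.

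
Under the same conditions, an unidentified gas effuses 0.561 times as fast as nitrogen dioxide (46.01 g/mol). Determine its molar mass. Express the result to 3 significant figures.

Using Graham's law: rate_X/rate_NO₂ = √(M_NO₂/M_X).
0.561 = √(46.01/M_X)
M_X = 46.01 / 0.561² = 46.01 / 0.3147 = 146 g/mol

146 g/mol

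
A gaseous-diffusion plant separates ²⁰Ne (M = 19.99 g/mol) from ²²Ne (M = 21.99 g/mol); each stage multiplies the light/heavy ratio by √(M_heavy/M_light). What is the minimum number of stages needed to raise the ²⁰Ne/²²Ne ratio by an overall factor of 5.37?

Single-stage factor α = √(21.99/19.99), so ln α = ½ ln(1.10005) = 0.04768.
Need α^N ≥ 5.37 ⇒ N ≥ ln(5.37) / ln α = 1.681 / 0.04768 = 35.25.
Minimum whole number of stages: N = 36.

36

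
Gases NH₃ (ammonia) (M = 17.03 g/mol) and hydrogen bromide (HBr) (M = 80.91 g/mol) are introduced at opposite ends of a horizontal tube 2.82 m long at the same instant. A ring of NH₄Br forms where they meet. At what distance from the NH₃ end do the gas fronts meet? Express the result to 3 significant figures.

1.93 m

Graham's law gives d_NH₃/d_HBr = rate_NH₃/rate_HBr = √(M_HBr/M_NH₃) = √(80.91/17.03) = 2.180.
With d_NH₃ + d_HBr = 2.82 m, d_HBr = 2.82/(1 + 2.180) = 0.8869 m.
d_NH₃ = 2.82 − 0.8869 = 1.93 m.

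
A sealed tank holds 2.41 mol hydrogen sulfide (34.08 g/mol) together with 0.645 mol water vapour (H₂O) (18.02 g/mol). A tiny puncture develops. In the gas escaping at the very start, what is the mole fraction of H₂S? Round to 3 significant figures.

0.731

The effusion rate of species i is ∝ p_i/√M_i ∝ n_i/√M_i.
x_H₂S(eff) = (n_H₂S/√M_H₂S) / (n_H₂S/√M_H₂S + n_H₂O/√M_H₂O)
= (2.41/√34.08) / (2.41/√34.08 + 0.645/√18.02) = 0.4128/(0.4128 + 0.1519) = 0.731.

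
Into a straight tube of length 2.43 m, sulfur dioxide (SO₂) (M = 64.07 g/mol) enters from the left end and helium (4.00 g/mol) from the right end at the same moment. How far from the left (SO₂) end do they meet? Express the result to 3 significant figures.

Distances travelled in equal time are proportional to diffusion rates, so d_SO₂/d_He = √(M_He/M_SO₂) = √(4.00/64.07) = 0.2499.
With d_SO₂ + d_He = 2.43 m, d_He = 2.43/(1 + 0.2499) = 1.944 m.
d_SO₂ = 2.43 − 1.944 = 0.486 m.

0.486 m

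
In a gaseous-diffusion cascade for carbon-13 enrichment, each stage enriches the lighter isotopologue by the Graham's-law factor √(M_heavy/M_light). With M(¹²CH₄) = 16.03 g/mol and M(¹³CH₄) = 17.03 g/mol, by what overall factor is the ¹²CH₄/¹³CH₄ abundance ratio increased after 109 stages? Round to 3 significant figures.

Overall factor = α^109 with α = √(17.03/16.03), i.e. (17.03/16.03)^(109/2).
= 1.06238^(109/2) = 27.1.

27.1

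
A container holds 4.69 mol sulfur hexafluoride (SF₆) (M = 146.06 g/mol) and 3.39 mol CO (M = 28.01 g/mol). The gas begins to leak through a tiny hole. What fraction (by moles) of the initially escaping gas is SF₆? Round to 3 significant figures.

0.377

Effusion rate of each component ∝ n_i/√M_i (partial pressure × 1/√M).
x_SF₆(eff) = (n_SF₆/√M_SF₆) / (n_SF₆/√M_SF₆ + n_CO/√M_CO)
= (4.69/√146.06) / (4.69/√146.06 + 3.39/√28.01) = 0.3881/(0.3881 + 0.6405) = 0.377.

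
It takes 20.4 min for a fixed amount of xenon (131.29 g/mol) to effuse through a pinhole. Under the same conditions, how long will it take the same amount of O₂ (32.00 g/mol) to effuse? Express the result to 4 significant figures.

10.07 min

Since effusion rate ∝ 1/√M, t_O₂/t_Xe = √(M_O₂/M_Xe) = √(32.00/131.29) = √0.2437 = 0.4937.
So the time for O₂ is 20.4 × 0.4937 = 10.07 min.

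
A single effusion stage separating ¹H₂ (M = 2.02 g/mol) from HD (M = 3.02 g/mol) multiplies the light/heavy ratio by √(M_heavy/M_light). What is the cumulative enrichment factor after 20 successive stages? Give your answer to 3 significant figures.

The single-stage factor is √(M_heavy/M_light), so 20 stages give [√(3.02/2.02)]^20 = (3.02/2.02)^(20/2).
= 1.49505^10 = 55.8.

55.8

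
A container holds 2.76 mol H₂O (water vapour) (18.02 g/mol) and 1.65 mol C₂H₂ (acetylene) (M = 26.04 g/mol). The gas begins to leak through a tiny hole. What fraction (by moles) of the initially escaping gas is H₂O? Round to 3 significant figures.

Effusion rate of each component ∝ n_i/√M_i (partial pressure × 1/√M).
So x_H₂O in the escaping gas = (n_H₂O/√M_H₂O) / Σ(n_i/√M_i)
= (2.76/√18.02) / (2.76/√18.02 + 1.65/√26.04) = 0.6502/(0.6502 + 0.3233) = 0.668.

0.668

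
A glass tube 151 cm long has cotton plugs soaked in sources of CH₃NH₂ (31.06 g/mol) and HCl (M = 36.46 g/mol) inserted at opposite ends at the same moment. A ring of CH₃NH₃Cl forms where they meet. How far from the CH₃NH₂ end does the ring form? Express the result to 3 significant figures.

The fronts meet when d_CH₃NH₂ + d_HCl = L with d_CH₃NH₂/d_HCl = √(M_HCl/M_CH₃NH₂) (Graham's law). Here √(M_HCl/M_CH₃NH₂) = √(36.46/31.06) = 1.083.
With d_CH₃NH₂ + d_HCl = 151 cm, d_HCl = 151/(1 + 1.083) = 72.48 cm.
d_CH₃NH₂ = 151 − 72.48 = 78.5 cm.

78.5 cm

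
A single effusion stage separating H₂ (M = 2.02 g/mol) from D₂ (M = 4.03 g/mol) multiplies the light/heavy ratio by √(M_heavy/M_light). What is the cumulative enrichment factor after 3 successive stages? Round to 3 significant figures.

Each stage multiplies the ratio by α = √(4.03/2.02), so after 3 stages the overall factor is α^3 = (4.03/2.02)^(3/2).
= 1.99505^(3/2) = 2.82.

2.82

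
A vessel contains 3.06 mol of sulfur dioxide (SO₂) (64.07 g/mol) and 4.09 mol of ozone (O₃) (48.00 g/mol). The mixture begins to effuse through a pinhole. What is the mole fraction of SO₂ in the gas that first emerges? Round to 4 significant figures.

Rate_i ∝ x_i/√M_i (Graham's law weighted by mole fraction), so the effusate composition follows n_i/√M_i.
Mole fraction of SO₂ in the effusate = (n_SO₂/√M_SO₂) / (n_SO₂/√M_SO₂ + n_O₃/√M_O₃)
= (3.06/√64.07) / (3.06/√64.07 + 4.09/√48.00) = 0.3823/(0.3823 + 0.5903) = 0.3930.

0.3930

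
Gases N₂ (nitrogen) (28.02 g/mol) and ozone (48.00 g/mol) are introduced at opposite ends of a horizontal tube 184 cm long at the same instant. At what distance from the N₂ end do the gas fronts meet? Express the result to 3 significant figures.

104 cm

Distances travelled in equal time are proportional to diffusion rates, so d_N₂/d_O₃ = √(M_O₃/M_N₂) = √(48.00/28.02) = 1.309.
With d_N₂ + d_O₃ = 184 cm, d_O₃ = 184/(1 + 1.309) = 79.69 cm.
d_N₂ = 184 − 79.69 = 104 cm.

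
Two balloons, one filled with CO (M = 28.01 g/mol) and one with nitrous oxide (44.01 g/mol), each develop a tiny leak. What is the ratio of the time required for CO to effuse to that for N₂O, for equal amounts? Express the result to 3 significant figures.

By Graham's law, t_CO/t_N₂O = √(M_CO/M_N₂O) = √(28.01/44.01) = √0.6364 = 0.798.

0.798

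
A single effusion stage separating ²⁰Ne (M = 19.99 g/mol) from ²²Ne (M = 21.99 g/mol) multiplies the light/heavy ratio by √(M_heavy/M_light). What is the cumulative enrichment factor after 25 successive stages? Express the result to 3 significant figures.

3.29

After 25 stages the ratio has grown by (√(21.99/19.99))^25 = (21.99/19.99)^(25/2).
= 1.10005^(25/2) = 3.29.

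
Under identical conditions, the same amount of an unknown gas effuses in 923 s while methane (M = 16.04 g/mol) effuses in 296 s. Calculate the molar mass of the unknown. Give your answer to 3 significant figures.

Graham's law gives t_X/t_CH₄ = √(M_X/M_CH₄).
923/296 = 3.118 = √(M_X/16.04)
M_X = 16.04 × 3.118² = 16.04 × 9.723 = 156 g/mol

156 g/mol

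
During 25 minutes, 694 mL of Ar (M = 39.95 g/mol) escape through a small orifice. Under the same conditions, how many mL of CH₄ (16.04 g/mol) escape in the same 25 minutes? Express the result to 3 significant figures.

1100 mL

From Graham's law, rate_CH₄/rate_Ar = √(M_Ar/M_CH₄) = √(39.95/16.04) = √2.491 = 1.578.
So the volume for CH₄ is 694 × 1.578 = 1100 mL.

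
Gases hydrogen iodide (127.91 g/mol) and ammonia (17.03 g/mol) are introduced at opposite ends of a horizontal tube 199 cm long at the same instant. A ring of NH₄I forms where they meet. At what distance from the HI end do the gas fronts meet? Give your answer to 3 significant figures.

53.2 cm

Graham's law gives d_HI/d_NH₃ = rate_HI/rate_NH₃ = √(M_NH₃/M_HI) = √(17.03/127.91) = 0.3649.
With d_HI + d_NH₃ = 199 cm, d_NH₃ = 199/(1 + 0.3649) = 145.8 cm.
d_HI = 199 − 145.8 = 53.2 cm.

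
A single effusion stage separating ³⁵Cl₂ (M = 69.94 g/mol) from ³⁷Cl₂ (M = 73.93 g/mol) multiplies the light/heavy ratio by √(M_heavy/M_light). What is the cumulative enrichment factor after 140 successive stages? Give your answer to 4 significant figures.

48.60

After 140 stages the ratio has grown by (√(73.93/69.94))^140 = (73.93/69.94)^(140/2).
= 1.05705^70 = 48.60.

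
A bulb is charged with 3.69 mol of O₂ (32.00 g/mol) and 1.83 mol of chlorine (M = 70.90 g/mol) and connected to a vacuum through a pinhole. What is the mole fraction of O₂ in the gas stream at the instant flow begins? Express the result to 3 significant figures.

The effusion rate of species i is ∝ p_i/√M_i ∝ n_i/√M_i.
x_O₂(eff) = (n_O₂/√M_O₂) / (n_O₂/√M_O₂ + n_Cl₂/√M_Cl₂)
= (3.69/√32.00) / (3.69/√32.00 + 1.83/√70.90) = 0.6523/(0.6523 + 0.2173) = 0.750.

0.750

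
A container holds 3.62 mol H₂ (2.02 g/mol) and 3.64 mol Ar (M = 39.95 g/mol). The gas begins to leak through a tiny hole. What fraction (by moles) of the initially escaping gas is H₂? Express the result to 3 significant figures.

Effusion rate of each component ∝ n_i/√M_i (partial pressure × 1/√M).
Mole fraction of H₂ in the effusate = (n_H₂/√M_H₂) / (n_H₂/√M_H₂ + n_Ar/√M_Ar)
= (3.62/√2.02) / (3.62/√2.02 + 3.64/√39.95) = 2.547/(2.547 + 0.5759) = 0.816.

0.816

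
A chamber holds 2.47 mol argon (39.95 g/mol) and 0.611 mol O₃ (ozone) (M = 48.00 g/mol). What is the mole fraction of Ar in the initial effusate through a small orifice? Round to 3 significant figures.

0.816

The effusion rate of species i is ∝ p_i/√M_i ∝ n_i/√M_i.
So x_Ar in the escaping gas = (n_Ar/√M_Ar) / Σ(n_i/√M_i)
= (2.47/√39.95) / (2.47/√39.95 + 0.611/√48.00) = 0.3908/(0.3908 + 0.08819) = 0.816.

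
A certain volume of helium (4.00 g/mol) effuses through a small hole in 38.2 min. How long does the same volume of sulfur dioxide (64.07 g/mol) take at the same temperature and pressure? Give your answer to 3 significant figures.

153 min

Graham's law gives t_SO₂/t_He = √(M_SO₂/M_He) = √(64.07/4.00) = √16.02 = 4.002.
So the time for SO₂ is 38.2 × 4.002 = 153 min.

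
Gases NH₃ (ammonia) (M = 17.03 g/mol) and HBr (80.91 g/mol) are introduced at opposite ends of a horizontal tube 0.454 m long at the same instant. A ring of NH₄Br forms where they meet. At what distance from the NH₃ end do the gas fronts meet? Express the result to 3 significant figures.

Graham's law gives d_NH₃/d_HBr = rate_NH₃/rate_HBr = √(M_HBr/M_NH₃) = √(80.91/17.03) = 2.180.
With d_NH₃ + d_HBr = 0.454 m, d_HBr = 0.454/(1 + 2.180) = 0.1428 m.
d_NH₃ = 0.454 − 0.1428 = 0.311 m.

0.311 m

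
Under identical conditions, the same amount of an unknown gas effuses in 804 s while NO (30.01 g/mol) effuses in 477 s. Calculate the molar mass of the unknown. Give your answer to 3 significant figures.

85.3 g/mol

Since effusion rate ∝ 1/√M, t_X/t_NO = √(M_X/M_NO).
804/477 = 1.686 = √(M_X/30.01)
M_X = 30.01 × 1.686² = 30.01 × 2.841 = 85.3 g/mol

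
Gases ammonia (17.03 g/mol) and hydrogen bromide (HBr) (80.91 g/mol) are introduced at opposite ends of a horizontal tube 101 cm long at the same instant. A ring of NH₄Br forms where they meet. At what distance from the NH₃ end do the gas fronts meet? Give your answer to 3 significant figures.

Distances travelled in equal time are proportional to diffusion rates, so d_NH₃/d_HBr = √(M_HBr/M_NH₃) = √(80.91/17.03) = 2.180.
With d_NH₃ + d_HBr = 101 cm, d_HBr = 101/(1 + 2.180) = 31.76 cm.
d_NH₃ = 101 − 31.76 = 69.2 cm.

69.2 cm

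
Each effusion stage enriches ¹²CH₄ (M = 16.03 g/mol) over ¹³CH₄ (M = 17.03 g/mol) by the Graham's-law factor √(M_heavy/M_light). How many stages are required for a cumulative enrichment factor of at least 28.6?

With α = √(17.03/16.03) per stage, ln α = ½ ln(1.06238) = 0.03026.
Need α^N ≥ 28.6 ⇒ N ≥ ln(28.6) / ln α = 3.353 / 0.03026 = 110.83.
Minimum whole number of stages: N = 111.

111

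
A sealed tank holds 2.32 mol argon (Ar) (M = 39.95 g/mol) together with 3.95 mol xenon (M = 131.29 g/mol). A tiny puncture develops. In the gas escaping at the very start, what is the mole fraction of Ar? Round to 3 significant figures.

0.516

Rate_i ∝ x_i/√M_i (Graham's law weighted by mole fraction), so the effusate composition follows n_i/√M_i.
Mole fraction of Ar in the effusate = (n_Ar/√M_Ar) / (n_Ar/√M_Ar + n_Xe/√M_Xe)
= (2.32/√39.95) / (2.32/√39.95 + 3.95/√131.29) = 0.3671/(0.3671 + 0.3447) = 0.516.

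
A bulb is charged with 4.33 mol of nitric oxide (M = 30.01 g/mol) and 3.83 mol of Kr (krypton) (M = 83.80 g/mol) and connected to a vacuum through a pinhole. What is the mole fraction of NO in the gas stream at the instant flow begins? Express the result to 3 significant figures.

0.654

Rate_i ∝ x_i/√M_i (Graham's law weighted by mole fraction), so the effusate composition follows n_i/√M_i.
So x_NO in the escaping gas = (n_NO/√M_NO) / Σ(n_i/√M_i)
= (4.33/√30.01) / (4.33/√30.01 + 3.83/√83.80) = 0.7904/(0.7904 + 0.4184) = 0.654.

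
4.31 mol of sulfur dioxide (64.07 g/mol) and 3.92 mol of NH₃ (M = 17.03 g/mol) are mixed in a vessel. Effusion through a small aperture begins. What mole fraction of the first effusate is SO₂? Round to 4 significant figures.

Each component's effusion rate ∝ (its partial pressure)·(1/√M) ∝ n_i/√M_i.
So x_SO₂ in the escaping gas = (n_SO₂/√M_SO₂) / Σ(n_i/√M_i)
= (4.31/√64.07) / (4.31/√64.07 + 3.92/√17.03) = 0.5385/(0.5385 + 0.9499) = 0.3618.

0.3618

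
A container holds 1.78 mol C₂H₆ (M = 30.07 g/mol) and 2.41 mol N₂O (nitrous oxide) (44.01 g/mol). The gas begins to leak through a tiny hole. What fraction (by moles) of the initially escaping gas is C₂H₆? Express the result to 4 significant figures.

0.4719

The effusion rate of species i is ∝ p_i/√M_i ∝ n_i/√M_i.
So x_C₂H₆ in the escaping gas = (n_C₂H₆/√M_C₂H₆) / Σ(n_i/√M_i)
= (1.78/√30.07) / (1.78/√30.07 + 2.41/√44.01) = 0.3246/(0.3246 + 0.3633) = 0.4719.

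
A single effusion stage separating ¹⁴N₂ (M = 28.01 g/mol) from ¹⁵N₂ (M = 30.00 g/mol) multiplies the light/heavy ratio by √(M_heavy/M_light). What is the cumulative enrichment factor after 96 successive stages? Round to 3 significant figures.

27.0

Each stage multiplies the ratio by α = √(30.00/28.01), so after 96 stages the overall factor is α^96 = (30.00/28.01)^(96/2).
= 1.07105^48 = 27.0.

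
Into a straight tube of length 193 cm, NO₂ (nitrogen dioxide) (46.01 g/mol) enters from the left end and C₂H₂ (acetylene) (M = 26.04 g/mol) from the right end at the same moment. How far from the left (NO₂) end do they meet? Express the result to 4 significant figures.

Distances travelled in equal time are proportional to diffusion rates, so d_NO₂/d_C₂H₂ = √(M_C₂H₂/M_NO₂) = √(26.04/46.01) = 0.7523.
With d_NO₂ + d_C₂H₂ = 193 cm, d_C₂H₂ = 193/(1 + 0.7523) = 110.1 cm.
d_NO₂ = 193 − 110.1 = 82.86 cm.

82.86 cm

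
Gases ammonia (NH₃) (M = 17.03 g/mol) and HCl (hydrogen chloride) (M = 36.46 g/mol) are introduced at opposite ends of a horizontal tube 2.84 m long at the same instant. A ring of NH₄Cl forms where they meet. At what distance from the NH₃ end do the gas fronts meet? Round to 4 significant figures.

Graham's law gives d_NH₃/d_HCl = rate_NH₃/rate_HCl = √(M_HCl/M_NH₃) = √(36.46/17.03) = 1.463.
With d_NH₃ + d_HCl = 2.84 m, d_HCl = 2.84/(1 + 1.463) = 1.153 m.
d_NH₃ = 2.84 − 1.153 = 1.687 m.

1.687 m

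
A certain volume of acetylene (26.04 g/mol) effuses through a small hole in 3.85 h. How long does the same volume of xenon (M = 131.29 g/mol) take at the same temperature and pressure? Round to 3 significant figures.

8.64 h

Using Graham's law: t_Xe/t_C₂H₂ = √(M_Xe/M_C₂H₂) = √(131.29/26.04) = √5.042 = 2.245.
So the time for Xe is 3.85 × 2.245 = 8.64 h.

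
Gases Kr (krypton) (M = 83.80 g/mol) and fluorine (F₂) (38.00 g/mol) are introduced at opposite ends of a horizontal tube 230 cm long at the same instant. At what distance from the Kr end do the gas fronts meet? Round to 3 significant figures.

92.6 cm

Distances travelled in equal time are proportional to diffusion rates, so d_Kr/d_F₂ = √(M_F₂/M_Kr) = √(38.00/83.80) = 0.6734.
With d_Kr + d_F₂ = 230 cm, d_F₂ = 230/(1 + 0.6734) = 137.4 cm.
d_Kr = 230 − 137.4 = 92.6 cm.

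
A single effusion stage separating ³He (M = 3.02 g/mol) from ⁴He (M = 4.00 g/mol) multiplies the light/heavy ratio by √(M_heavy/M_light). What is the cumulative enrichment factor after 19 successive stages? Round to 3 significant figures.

14.4

Each stage multiplies the ratio by α = √(4.00/3.02), so after 19 stages the overall factor is α^19 = (4.00/3.02)^(19/2).
= 1.32450^(19/2) = 14.4.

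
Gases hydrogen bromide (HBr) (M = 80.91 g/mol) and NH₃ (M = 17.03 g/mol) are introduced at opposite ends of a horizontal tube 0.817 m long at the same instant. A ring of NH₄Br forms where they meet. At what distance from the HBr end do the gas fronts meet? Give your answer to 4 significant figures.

In equal time, each gas travels a distance ∝ its rate ∝ 1/√M, so d_HBr/d_NH₃ = √(M_NH₃/M_HBr) = √(17.03/80.91) = 0.4588.
With d_HBr + d_NH₃ = 0.817 m, d_NH₃ = 0.817/(1 + 0.4588) = 0.5601 m.
d_HBr = 0.817 − 0.5601 = 0.2569 m.

0.2569 m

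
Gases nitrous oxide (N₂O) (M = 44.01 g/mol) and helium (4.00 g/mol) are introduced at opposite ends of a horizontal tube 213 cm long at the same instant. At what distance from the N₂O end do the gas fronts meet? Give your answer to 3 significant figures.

49.3 cm

In equal time, each gas travels a distance ∝ its rate ∝ 1/√M, so d_N₂O/d_He = √(M_He/M_N₂O) = √(4.00/44.01) = 0.3015.
With d_N₂O + d_He = 213 cm, d_He = 213/(1 + 0.3015) = 163.7 cm.
d_N₂O = 213 − 163.7 = 49.3 cm.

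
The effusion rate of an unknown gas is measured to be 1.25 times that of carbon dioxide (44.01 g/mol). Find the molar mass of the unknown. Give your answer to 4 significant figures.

28.17 g/mol

By Graham's law, rate_X/rate_CO₂ = √(M_CO₂/M_X).
1.25 = √(44.01/M_X)
M_X = 44.01 / 1.25² = 44.01 / 1.562 = 28.17 g/mol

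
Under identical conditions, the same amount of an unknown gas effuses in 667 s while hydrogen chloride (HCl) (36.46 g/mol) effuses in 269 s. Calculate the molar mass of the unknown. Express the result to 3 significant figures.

Since effusion rate ∝ 1/√M, t_X/t_HCl = √(M_X/M_HCl).
667/269 = 2.480 = √(M_X/36.46)
M_X = 36.46 × 2.480² = 36.46 × 6.148 = 224 g/mol

224 g/mol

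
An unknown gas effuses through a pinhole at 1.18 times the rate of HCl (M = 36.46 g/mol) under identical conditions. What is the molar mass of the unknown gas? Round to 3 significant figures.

Since effusion rate ∝ 1/√M, rate_X/rate_HCl = √(M_HCl/M_X).
1.18 = √(36.46/M_X)
M_X = 36.46 / 1.18² = 36.46 / 1.392 = 26.2 g/mol

26.2 g/mol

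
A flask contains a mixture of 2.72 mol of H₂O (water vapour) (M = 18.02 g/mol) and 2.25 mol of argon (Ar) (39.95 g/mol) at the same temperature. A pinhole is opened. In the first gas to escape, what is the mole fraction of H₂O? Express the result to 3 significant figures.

0.643

Effusion rate of each component ∝ n_i/√M_i (partial pressure × 1/√M).
So x_H₂O in the escaping gas = (n_H₂O/√M_H₂O) / Σ(n_i/√M_i)
= (2.72/√18.02) / (2.72/√18.02 + 2.25/√39.95) = 0.6408/(0.6408 + 0.3560) = 0.643.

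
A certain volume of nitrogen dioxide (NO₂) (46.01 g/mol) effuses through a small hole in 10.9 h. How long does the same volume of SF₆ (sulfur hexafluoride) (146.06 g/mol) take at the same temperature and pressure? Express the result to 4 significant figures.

Since effusion rate ∝ 1/√M, t_SF₆/t_NO₂ = √(M_SF₆/M_NO₂) = √(146.06/46.01) = √3.175 = 1.782.
So the time for SF₆ is 10.9 × 1.782 = 19.42 h.

19.42 h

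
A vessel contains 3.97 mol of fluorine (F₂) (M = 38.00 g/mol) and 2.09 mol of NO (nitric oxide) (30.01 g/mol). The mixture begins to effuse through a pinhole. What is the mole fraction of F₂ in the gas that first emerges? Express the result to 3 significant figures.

Rate_i ∝ x_i/√M_i (Graham's law weighted by mole fraction), so the effusate composition follows n_i/√M_i.
x_F₂(eff) = (n_F₂/√M_F₂) / (n_F₂/√M_F₂ + n_NO/√M_NO)
= (3.97/√38.00) / (3.97/√38.00 + 2.09/√30.01) = 0.6440/(0.6440 + 0.3815) = 0.628.

0.628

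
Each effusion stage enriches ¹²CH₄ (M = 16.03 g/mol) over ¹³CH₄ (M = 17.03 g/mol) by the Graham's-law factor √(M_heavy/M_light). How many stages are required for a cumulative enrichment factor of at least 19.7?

99

Per stage α = (17.03/16.03)^(1/2) = 1.06238^0.5, giving ln α = 0.03026.
Need α^N ≥ 19.7 ⇒ N ≥ ln(19.7) / ln α = 2.981 / 0.03026 = 98.51.
Minimum whole number of stages: N = 99.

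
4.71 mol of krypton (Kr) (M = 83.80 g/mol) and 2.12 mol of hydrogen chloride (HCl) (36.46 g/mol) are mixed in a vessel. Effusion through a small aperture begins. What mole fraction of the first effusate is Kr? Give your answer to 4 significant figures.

Each component's effusion rate ∝ (its partial pressure)·(1/√M) ∝ n_i/√M_i.
So x_Kr in the escaping gas = (n_Kr/√M_Kr) / Σ(n_i/√M_i)
= (4.71/√83.80) / (4.71/√83.80 + 2.12/√36.46) = 0.5145/(0.5145 + 0.3511) = 0.5944.

0.5944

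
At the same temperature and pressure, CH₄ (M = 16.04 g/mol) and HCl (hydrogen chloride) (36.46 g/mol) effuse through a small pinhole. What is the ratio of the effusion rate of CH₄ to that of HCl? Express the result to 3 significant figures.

1.51

From Graham's law, rate_CH₄/rate_HCl = √(M_HCl/M_CH₄) = √(36.46/16.04) = √2.273 = 1.51.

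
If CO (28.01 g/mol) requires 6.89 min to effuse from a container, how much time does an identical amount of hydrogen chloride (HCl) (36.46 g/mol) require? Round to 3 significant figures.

Graham's law gives t_HCl/t_CO = √(M_HCl/M_CO) = √(36.46/28.01) = √1.302 = 1.141.
So the time for HCl is 6.89 × 1.141 = 7.86 min.

7.86 min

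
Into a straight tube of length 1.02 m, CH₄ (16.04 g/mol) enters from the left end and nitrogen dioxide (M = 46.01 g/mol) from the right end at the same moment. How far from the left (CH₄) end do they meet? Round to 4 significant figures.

In equal time, each gas travels a distance ∝ its rate ∝ 1/√M, so d_CH₄/d_NO₂ = √(M_NO₂/M_CH₄) = √(46.01/16.04) = 1.694.
With d_CH₄ + d_NO₂ = 1.02 m, d_NO₂ = 1.02/(1 + 1.694) = 0.3787 m.
d_CH₄ = 1.02 − 0.3787 = 0.6413 m.

0.6413 m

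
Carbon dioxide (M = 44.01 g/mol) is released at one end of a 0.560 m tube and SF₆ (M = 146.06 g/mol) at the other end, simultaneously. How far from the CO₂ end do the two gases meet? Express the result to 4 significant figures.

0.3615 m

The fronts meet when d_CO₂ + d_SF₆ = L with d_CO₂/d_SF₆ = √(M_SF₆/M_CO₂) (Graham's law). Here √(M_SF₆/M_CO₂) = √(146.06/44.01) = 1.822.
With d_CO₂ + d_SF₆ = 0.560 m, d_SF₆ = 0.560/(1 + 1.822) = 0.1985 m.
d_CO₂ = 0.560 − 0.1985 = 0.3615 m.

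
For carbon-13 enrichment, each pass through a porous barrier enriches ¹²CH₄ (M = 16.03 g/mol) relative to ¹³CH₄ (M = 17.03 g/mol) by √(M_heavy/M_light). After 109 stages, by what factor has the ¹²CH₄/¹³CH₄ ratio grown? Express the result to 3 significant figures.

27.1

After 109 stages the ratio has grown by (√(17.03/16.03))^109 = (17.03/16.03)^(109/2).
= 1.06238^(109/2) = 27.1.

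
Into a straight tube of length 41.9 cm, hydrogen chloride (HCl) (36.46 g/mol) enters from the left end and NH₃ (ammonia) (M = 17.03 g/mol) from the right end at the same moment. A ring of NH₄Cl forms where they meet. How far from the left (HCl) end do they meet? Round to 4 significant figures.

17.01 cm

Graham's law gives d_HCl/d_NH₃ = rate_HCl/rate_NH₃ = √(M_NH₃/M_HCl) = √(17.03/36.46) = 0.6834.
With d_HCl + d_NH₃ = 41.9 cm, d_NH₃ = 41.9/(1 + 0.6834) = 24.89 cm.
d_HCl = 41.9 − 24.89 = 17.01 cm.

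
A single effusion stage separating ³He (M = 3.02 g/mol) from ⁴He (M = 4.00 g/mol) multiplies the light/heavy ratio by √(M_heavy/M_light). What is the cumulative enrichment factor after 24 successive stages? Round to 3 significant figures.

29.1

The single-stage factor is √(M_heavy/M_light), so 24 stages give [√(4.00/3.02)]^24 = (4.00/3.02)^(24/2).
= 1.32450^12 = 29.1.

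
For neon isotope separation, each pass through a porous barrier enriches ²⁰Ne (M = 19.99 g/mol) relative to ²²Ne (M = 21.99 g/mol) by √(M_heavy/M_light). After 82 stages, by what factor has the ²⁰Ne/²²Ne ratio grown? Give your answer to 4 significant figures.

The single-stage factor is √(M_heavy/M_light), so 82 stages give [√(21.99/19.99)]^82 = (21.99/19.99)^(82/2).
= 1.10005^41 = 49.88.

49.88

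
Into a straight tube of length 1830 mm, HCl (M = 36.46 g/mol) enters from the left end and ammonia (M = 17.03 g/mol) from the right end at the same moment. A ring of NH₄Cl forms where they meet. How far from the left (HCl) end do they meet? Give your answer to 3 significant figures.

In equal time, each gas travels a distance ∝ its rate ∝ 1/√M, so d_HCl/d_NH₃ = √(M_NH₃/M_HCl) = √(17.03/36.46) = 0.6834.
With d_HCl + d_NH₃ = 1830 mm, d_NH₃ = 1830/(1 + 0.6834) = 1087 mm.
d_HCl = 1830 − 1087 = 743 mm.

743 mm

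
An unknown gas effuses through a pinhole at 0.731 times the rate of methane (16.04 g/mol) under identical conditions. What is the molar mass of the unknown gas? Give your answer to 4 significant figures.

Graham's law gives rate_X/rate_CH₄ = √(M_CH₄/M_X).
0.731 = √(16.04/M_X)
M_X = 16.04 / 0.731² = 16.04 / 0.5344 = 30.02 g/mol

30.02 g/mol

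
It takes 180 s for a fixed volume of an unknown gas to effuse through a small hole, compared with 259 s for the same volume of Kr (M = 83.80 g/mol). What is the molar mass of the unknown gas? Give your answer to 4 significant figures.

By Graham's law, t_X/t_Kr = √(M_X/M_Kr).
180/259 = 0.6950 = √(M_X/83.80)
M_X = 83.80 × 0.6950² = 83.80 × 0.4830 = 40.48 g/mol

40.48 g/mol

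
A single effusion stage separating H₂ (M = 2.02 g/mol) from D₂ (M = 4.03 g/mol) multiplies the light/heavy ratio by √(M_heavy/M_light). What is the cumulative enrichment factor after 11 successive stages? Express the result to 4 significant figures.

The single-stage factor is √(M_heavy/M_light), so 11 stages give [√(4.03/2.02)]^11 = (4.03/2.02)^(11/2).
= 1.99505^(11/2) = 44.64.

44.64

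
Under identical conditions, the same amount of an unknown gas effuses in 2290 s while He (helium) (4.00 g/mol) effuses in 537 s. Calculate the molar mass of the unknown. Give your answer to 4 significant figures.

72.74 g/mol

Since effusion rate ∝ 1/√M, t_X/t_He = √(M_X/M_He).
2290/537 = 4.264 = √(M_X/4.00)
M_X = 4.00 × 4.264² = 4.00 × 18.19 = 72.74 g/mol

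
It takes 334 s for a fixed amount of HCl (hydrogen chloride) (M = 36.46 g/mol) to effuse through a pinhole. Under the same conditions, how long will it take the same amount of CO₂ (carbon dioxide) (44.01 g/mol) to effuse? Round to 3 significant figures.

367 s

By Graham's law, t_CO₂/t_HCl = √(M_CO₂/M_HCl) = √(44.01/36.46) = √1.207 = 1.099.
So the time for CO₂ is 334 × 1.099 = 367 s.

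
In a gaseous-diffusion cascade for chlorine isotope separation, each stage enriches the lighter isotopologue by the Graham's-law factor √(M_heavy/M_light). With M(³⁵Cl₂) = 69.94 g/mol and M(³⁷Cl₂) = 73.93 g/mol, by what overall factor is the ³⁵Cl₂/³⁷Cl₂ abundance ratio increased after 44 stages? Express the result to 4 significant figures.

3.389

Overall factor = α^44 with α = √(73.93/69.94), i.e. (73.93/69.94)^(44/2).
= 1.05705^22 = 3.389.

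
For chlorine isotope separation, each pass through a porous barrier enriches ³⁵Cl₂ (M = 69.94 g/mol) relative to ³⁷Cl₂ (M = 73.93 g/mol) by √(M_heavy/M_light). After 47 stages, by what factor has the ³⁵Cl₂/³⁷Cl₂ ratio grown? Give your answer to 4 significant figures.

The single-stage factor is √(M_heavy/M_light), so 47 stages give [√(73.93/69.94)]^47 = (73.93/69.94)^(47/2).
= 1.05705^(47/2) = 3.683.

3.683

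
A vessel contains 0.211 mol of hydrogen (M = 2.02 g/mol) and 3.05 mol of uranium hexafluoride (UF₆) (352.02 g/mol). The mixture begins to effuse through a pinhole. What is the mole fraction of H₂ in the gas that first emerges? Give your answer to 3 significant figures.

Rate_i ∝ x_i/√M_i (Graham's law weighted by mole fraction), so the effusate composition follows n_i/√M_i.
Mole fraction of H₂ in the effusate = (n_H₂/√M_H₂) / (n_H₂/√M_H₂ + n_UF₆/√M_UF₆)
= (0.211/√2.02) / (0.211/√2.02 + 3.05/√352.02) = 0.1485/(0.1485 + 0.1626) = 0.477.

0.477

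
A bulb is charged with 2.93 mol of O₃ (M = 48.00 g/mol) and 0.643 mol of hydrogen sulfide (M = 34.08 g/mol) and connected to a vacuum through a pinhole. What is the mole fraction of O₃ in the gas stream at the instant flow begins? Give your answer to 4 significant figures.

Rate_i ∝ x_i/√M_i (Graham's law weighted by mole fraction), so the effusate composition follows n_i/√M_i.
Mole fraction of O₃ in the effusate = (n_O₃/√M_O₃) / (n_O₃/√M_O₃ + n_H₂S/√M_H₂S)
= (2.93/√48.00) / (2.93/√48.00 + 0.643/√34.08) = 0.4229/(0.4229 + 0.1101) = 0.7934.

0.7934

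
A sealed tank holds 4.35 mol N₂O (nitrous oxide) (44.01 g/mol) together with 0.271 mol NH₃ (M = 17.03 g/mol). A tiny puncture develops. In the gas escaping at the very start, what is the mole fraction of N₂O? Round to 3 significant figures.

0.909

Rate_i ∝ x_i/√M_i (Graham's law weighted by mole fraction), so the effusate composition follows n_i/√M_i.
Mole fraction of N₂O in the effusate = (n_N₂O/√M_N₂O) / (n_N₂O/√M_N₂O + n_NH₃/√M_NH₃)
= (4.35/√44.01) / (4.35/√44.01 + 0.271/√17.03) = 0.6557/(0.6557 + 0.06567) = 0.909.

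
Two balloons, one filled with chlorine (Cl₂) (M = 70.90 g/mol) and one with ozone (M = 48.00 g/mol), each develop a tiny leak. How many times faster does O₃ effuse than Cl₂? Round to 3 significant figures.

1.22

By Graham's law, rate_O₃/rate_Cl₂ = √(M_Cl₂/M_O₃) = √(70.90/48.00) = √1.477 = 1.22.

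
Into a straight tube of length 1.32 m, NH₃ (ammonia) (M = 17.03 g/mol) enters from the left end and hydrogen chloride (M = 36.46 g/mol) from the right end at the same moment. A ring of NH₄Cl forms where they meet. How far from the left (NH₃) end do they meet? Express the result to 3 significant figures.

0.784 m

Graham's law gives d_NH₃/d_HCl = rate_NH₃/rate_HCl = √(M_HCl/M_NH₃) = √(36.46/17.03) = 1.463.
With d_NH₃ + d_HCl = 1.32 m, d_HCl = 1.32/(1 + 1.463) = 0.5359 m.
d_NH₃ = 1.32 − 0.5359 = 0.784 m.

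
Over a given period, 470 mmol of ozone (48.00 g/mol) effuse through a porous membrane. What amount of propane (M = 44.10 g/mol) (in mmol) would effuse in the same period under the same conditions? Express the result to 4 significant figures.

By Graham's law, rate_C₃H₈/rate_O₃ = √(M_O₃/M_C₃H₈) = √(48.00/44.10) = √1.088 = 1.043.
So the amount for C₃H₈ is 470 × 1.043 = 490.3 mmol.

490.3 mmol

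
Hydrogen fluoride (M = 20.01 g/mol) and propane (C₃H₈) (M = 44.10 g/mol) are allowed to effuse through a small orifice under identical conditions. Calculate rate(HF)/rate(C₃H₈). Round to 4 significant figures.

By Graham's law, rate_HF/rate_C₃H₈ = √(M_C₃H₈/M_HF) = √(44.10/20.01) = √2.204 = 1.485.

1.485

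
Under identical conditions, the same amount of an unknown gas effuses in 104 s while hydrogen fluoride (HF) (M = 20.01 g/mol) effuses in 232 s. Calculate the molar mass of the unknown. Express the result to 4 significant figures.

By Graham's law, t_X/t_HF = √(M_X/M_HF).
104/232 = 0.4483 = √(M_X/20.01)
M_X = 20.01 × 0.4483² = 20.01 × 0.2010 = 4.021 g/mol

4.021 g/mol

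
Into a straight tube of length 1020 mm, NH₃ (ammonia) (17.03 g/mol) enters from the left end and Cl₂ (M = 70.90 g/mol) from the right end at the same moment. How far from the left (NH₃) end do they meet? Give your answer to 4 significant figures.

684.5 mm

The fronts meet when d_NH₃ + d_Cl₂ = L with d_NH₃/d_Cl₂ = √(M_Cl₂/M_NH₃) (Graham's law). Here √(M_Cl₂/M_NH₃) = √(70.90/17.03) = 2.040.
With d_NH₃ + d_Cl₂ = 1020 mm, d_Cl₂ = 1020/(1 + 2.040) = 335.5 mm.
d_NH₃ = 1020 − 335.5 = 684.5 mm.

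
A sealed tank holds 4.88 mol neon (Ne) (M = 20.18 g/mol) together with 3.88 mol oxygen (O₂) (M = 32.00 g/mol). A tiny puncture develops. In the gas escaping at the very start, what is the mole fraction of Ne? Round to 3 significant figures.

0.613

Each component's effusion rate ∝ (its partial pressure)·(1/√M) ∝ n_i/√M_i.
Mole fraction of Ne in the effusate = (n_Ne/√M_Ne) / (n_Ne/√M_Ne + n_O₂/√M_O₂)
= (4.88/√20.18) / (4.88/√20.18 + 3.88/√32.00) = 1.086/(1.086 + 0.6859) = 0.613.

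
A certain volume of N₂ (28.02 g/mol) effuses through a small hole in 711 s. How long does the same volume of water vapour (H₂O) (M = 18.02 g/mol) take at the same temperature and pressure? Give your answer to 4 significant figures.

Graham's law gives t_H₂O/t_N₂ = √(M_H₂O/M_N₂) = √(18.02/28.02) = √0.6431 = 0.8019.
So the time for H₂O is 711 × 0.8019 = 570.2 s.

570.2 s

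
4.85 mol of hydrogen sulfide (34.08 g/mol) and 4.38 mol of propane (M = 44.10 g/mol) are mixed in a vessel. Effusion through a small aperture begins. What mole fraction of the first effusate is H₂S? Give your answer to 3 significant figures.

Each component's effusion rate ∝ (its partial pressure)·(1/√M) ∝ n_i/√M_i.
x_H₂S(eff) = (n_H₂S/√M_H₂S) / (n_H₂S/√M_H₂S + n_C₃H₈/√M_C₃H₈)
= (4.85/√34.08) / (4.85/√34.08 + 4.38/√44.10) = 0.8308/(0.8308 + 0.6596) = 0.557.

0.557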